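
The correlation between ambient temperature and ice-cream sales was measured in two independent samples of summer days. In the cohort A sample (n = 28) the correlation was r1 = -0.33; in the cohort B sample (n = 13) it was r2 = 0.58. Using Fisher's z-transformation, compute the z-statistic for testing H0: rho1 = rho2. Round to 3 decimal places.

Fisher z-transforms: z1 = atanh(-0.33) = -0.342828, z2 = atanh(0.58) = 0.662463; difference d = -1.005291
Var(d) = 1/25 + 1/10 = 0.0400000 + 0.1000000 = 0.1400000
z = d/√Var(d) = -1.005291 / √0.1400000 = -1.005291 / 0.374166 = -2.687

-2.687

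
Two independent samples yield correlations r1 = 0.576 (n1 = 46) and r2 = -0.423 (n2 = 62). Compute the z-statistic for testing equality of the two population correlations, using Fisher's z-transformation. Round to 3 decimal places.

z1 = atanh(0.576) = 0.656456,  z2 = atanh(-0.423) = -0.451340
SE = √(1/(n1−3) + 1/(n2−3)) = √(1/43 + 1/59) = √(0.0232558 + 0.0169492) = √0.0402050 = 0.200512
z = (z1 − z2)/SE = (0.656456 − (-0.451340)) / 0.200512 = 1.107796 / 0.200512 = 5.525

5.525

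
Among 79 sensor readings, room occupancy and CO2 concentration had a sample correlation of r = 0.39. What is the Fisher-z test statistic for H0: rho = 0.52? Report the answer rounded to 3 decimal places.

-1.434

Fisher z: atanh(0.39) = 0.411800, atanh(0.52) = 0.576340
z = (z_r − z_0)·√(n−3) = (0.411800 − 0.576340)·√76 = -0.164540 · 8.717798 = -1.434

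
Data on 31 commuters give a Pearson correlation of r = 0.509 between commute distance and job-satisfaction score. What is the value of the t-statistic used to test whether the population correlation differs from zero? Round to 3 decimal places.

t = r·√(n−2) / √(1−r²) with r = 0.509, n = 31
  = 0.509·√29 / √(1 − 0.259081)
  = 0.509·5.385165 / 0.860767
  = 2.741049 / 0.860767 = 3.184

3.184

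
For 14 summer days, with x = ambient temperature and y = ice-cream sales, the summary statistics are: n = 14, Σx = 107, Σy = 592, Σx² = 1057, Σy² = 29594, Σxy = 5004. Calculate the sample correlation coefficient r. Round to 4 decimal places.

0.4590

S_xy = nΣxy − ΣxΣy = 14·5004 − 107·592 = 70056 − 63344 = 6712
S_xx = nΣx² − (Σx)² = 14·1057 − 107² = 14798 − 11449 = 3349
S_yy = nΣy² − (Σy)² = 14·29594 − 592² = 414316 − 350464 = 63852
r = S_xy / √(S_xx·S_yy) = 6712 / √(3349·63852) = 6712 / √213840348 = 6712 / 14623.2810 = 0.4590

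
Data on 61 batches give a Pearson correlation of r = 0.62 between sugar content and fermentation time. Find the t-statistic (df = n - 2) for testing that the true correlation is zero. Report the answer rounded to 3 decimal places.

1 − r² = 1 − 0.3844 = 0.6156;  √(1−r²) = 0.784602
√(n−2) = √59 = 7.681146
t = r·√(n−2)/√(1−r²) = 0.62 · 7.681146 / 0.784602 = 6.070

6.070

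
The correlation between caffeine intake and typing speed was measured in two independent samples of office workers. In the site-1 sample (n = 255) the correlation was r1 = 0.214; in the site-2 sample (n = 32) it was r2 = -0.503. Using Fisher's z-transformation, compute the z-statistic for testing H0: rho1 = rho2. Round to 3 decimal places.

3.930

Fisher z-transforms: z1 = atanh(0.214) = 0.217360, z2 = atanh(-0.503) = -0.553314; difference d = 0.770674
Var(d) = 1/252 + 1/29 = 0.0039683 + 0.0344828 = 0.0384511
z = d/√Var(d) = 0.770674 / √0.0384511 = 0.770674 / 0.196090 = 3.930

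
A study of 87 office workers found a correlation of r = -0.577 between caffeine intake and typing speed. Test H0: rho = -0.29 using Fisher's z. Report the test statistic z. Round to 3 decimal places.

-3.294

z_r = atanh(-0.577) = -0.657954,  z_0 = atanh(-0.29) = -0.298566
SE = 1/√(n−3) = 1/√84 = 0.109109
z = (z_r − z_0)/SE = (-0.657954 − (-0.298566)) / 0.109109 = -0.359388 / 0.109109 = -3.294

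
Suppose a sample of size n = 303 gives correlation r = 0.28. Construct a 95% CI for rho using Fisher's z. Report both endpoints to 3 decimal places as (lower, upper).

(0.173, 0.381)

z_r = atanh(0.28) = 0.287682;  SE = 1/√(n−3) = 1/√300 = 0.057735
z-limits: 0.287682 ± 1.960·0.057735 = 0.287682 ± 0.113161 = [0.174521, 0.400843]
ρ-limits: (tanh 0.174521, tanh 0.400843) = (0.173, 0.381)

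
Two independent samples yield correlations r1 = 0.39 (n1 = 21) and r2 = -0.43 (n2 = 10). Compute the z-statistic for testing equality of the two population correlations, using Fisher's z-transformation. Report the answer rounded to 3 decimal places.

Fisher z-transforms: z1 = atanh(0.39) = 0.411800, z2 = atanh(-0.43) = -0.459897; difference d = 0.871697
Var(d) = 1/18 + 1/7 = 0.0555556 + 0.1428571 = 0.1984127
z = d/√Var(d) = 0.871697 / √0.1984127 = 0.871697 / 0.445435 = 1.957

1.957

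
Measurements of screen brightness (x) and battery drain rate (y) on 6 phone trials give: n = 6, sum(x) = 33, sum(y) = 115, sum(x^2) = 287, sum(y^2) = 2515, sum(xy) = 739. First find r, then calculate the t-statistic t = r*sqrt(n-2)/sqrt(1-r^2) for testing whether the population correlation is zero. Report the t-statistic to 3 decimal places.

Numerator: nΣxy − (Σx)(Σy) = 6·739 − (33)(115) = 639
Denominator: √[(nΣx²−(Σx)²)(nΣy²−(Σy)²)]
  nΣx²−(Σx)² = 6·287 − 1089 = 633;  nΣy²−(Σy)² = 6·2515 − 13225 = 1865
  √(633·1865) = √1180545 = 1086.5289
r = 639 / 1086.5289 = 0.5881
t = r·√(n−2)/√(1−r²) = 0.5881·√4 / √(1−0.345862) = 1.176200 / 0.808788 = 1.454

1.454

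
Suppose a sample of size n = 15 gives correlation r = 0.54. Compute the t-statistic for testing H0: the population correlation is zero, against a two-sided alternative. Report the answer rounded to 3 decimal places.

1 − r² = 1 − 0.2916 = 0.7084;  √(1−r²) = 0.841665
√(n−2) = √13 = 3.605551
t = r·√(n−2)/√(1−r²) = 0.54 · 3.605551 / 0.841665 = 2.313

2.313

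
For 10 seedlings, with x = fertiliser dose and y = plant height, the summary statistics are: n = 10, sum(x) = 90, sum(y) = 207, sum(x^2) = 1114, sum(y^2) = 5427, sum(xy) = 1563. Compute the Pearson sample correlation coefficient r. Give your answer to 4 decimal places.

Numerator: nΣxy − (Σx)(Σy) = 10·1563 − (90)(207) = -3000
Denominator: √[(nΣx²−(Σx)²)(nΣy²−(Σy)²)]
  nΣx²−(Σx)² = 10·1114 − 8100 = 3040;  nΣy²−(Σy)² = 10·5427 − 42849 = 11421
  √(3040·11421) = √34719840 = 5892.3544
r = -3000 / 5892.3544 = -0.5091

-0.5091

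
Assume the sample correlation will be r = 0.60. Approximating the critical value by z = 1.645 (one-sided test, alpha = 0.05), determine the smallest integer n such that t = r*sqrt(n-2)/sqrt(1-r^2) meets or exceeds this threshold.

7

Need r·√(n−2)/√(1−r²) ≥ 1.645
√(n−2) ≥ 1.645·√(1−0.3600) / 0.60 = 1.645·0.800000 / 0.60 = 2.1933
n−2 ≥ 4.8106  ⇒  n ≥ 6.8106
Smallest integer n = 7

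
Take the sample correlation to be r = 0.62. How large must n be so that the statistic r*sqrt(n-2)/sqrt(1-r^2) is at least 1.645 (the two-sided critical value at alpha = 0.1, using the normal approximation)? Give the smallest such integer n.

r√(n−2)/√(1−r²) ≥ 1.645  ⇔  n−2 ≥ (1.645)²·(1−r²)/r²
(1−r²)/r² = (1−0.3844)/0.3844 = 1.6015
n ≥ 2 + 2.706025·1.6015 = 2 + 4.3337 = 6.3337
⌈6.3337⌉ = 7

7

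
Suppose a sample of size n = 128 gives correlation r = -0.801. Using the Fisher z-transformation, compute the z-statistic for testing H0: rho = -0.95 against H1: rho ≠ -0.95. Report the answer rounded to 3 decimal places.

8.166

z_r = atanh(-0.801) = -1.101396,  z_0 = atanh(-0.95) = -1.831781
SE = 1/√(n−3) = 1/√125 = 0.089443
z = (z_r − z_0)/SE = (-1.101396 − (-1.831781)) / 0.089443 = 0.730385 / 0.089443 = 8.166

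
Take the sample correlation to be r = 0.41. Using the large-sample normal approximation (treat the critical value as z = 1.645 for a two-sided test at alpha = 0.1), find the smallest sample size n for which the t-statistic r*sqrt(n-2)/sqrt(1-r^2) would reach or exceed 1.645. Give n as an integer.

16

Need r·√(n−2)/√(1−r²) ≥ 1.645
√(n−2) ≥ 1.645·√(1−0.1681) / 0.41 = 1.645·0.912086 / 0.41 = 3.6595
n−2 ≥ 13.3919  ⇒  n ≥ 15.3919
Smallest integer n = 16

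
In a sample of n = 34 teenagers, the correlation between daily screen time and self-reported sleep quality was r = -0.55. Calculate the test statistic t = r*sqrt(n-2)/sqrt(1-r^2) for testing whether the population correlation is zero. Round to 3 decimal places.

t = r·√(n−2) / √(1−r²) with r = -0.55, n = 34
  = -0.55·√32 / √(1 − 0.3025)
  = -0.55·5.656854 / 0.835165
  = -3.111270 / 0.835165 = -3.725

-3.725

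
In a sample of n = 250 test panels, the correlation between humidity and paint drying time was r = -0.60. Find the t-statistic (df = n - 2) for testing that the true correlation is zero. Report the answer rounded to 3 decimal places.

1 − r² = 1 − 0.3600 = 0.6400;  √(1−r²) = 0.800000
√(n−2) = √248 = 15.748016
t = r·√(n−2)/√(1−r²) = -0.60 · 15.748016 / 0.800000 = -11.811

-11.811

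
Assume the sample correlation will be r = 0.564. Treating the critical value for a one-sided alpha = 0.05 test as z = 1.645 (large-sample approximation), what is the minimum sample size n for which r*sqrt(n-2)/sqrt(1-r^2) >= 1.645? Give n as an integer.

8

r√(n−2)/√(1−r²) ≥ 1.645  ⇔  n−2 ≥ (1.645)²·(1−r²)/r²
(1−r²)/r² = (1−0.318096)/0.318096 = 2.1437
n ≥ 2 + 2.706025·2.1437 = 2 + 5.8009 = 7.8009
⌈7.8009⌉ = 8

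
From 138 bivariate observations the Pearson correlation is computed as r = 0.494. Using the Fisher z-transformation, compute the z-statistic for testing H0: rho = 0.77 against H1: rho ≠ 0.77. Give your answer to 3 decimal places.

z_r = atanh(0.494) = 0.541338,  z_0 = atanh(0.77) = 1.020328
SE = 1/√(n−3) = 1/√135 = 0.086066
z = (z_r − z_0)/SE = (0.541338 − 1.020328) / 0.086066 = -0.478990 / 0.086066 = -5.565

-5.565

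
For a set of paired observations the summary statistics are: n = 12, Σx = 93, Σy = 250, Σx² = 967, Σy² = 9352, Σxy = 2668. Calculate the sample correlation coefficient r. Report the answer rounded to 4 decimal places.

Numerator: nΣxy − (Σx)(Σy) = 12·2668 − (93)(250) = 8766
Denominator: √[(nΣx²−(Σx)²)(nΣy²−(Σy)²)]
  nΣx²−(Σx)² = 12·967 − 8649 = 2955;  nΣy²−(Σy)² = 12·9352 − 62500 = 49724
  √(2955·49724) = √146934420 = 12121.6509
r = 8766 / 12121.6509 = 0.7232

0.7232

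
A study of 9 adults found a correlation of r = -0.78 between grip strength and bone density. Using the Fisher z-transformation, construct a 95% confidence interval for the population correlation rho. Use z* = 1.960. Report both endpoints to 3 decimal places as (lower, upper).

z_r = atanh(-0.78) = -1.045371;  SE = 1/√(n−3) = 1/√6 = 0.408248
z-limits: -1.045371 ± 1.960·0.408248 = -1.045371 ± 0.800166 = [-1.845537, -0.245205]
ρ-limits: (tanh -1.845537, tanh -0.245205) = (-0.951, -0.240)

(-0.951, -0.240)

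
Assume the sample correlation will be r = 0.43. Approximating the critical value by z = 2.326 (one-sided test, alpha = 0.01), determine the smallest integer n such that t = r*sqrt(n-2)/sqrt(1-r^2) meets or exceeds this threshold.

Need r·√(n−2)/√(1−r²) ≥ 2.326
√(n−2) ≥ 2.326·√(1−0.1849) / 0.43 = 2.326·0.902829 / 0.43 = 4.8837
n−2 ≥ 23.8505  ⇒  n ≥ 25.8505
Smallest integer n = 26

26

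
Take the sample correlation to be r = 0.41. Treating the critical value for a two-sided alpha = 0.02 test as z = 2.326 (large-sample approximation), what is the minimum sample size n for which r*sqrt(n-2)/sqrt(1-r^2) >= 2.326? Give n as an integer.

r√(n−2)/√(1−r²) ≥ 2.326  ⇔  n−2 ≥ (2.326)²·(1−r²)/r²
(1−r²)/r² = (1−0.1681)/0.1681 = 4.9488
n ≥ 2 + 5.410276·4.9488 = 2 + 26.7744 = 28.7744
⌈28.7744⌉ = 29

29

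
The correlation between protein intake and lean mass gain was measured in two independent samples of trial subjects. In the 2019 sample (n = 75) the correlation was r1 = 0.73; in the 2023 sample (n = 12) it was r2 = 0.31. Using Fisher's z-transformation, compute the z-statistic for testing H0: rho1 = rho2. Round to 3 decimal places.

1.720

Fisher z-transforms: z1 = atanh(0.73) = 0.928727, z2 = atanh(0.31) = 0.320545; difference d = 0.608182
Var(d) = 1/72 + 1/9 = 0.0138889 + 0.1111111 = 0.1250000
z = d/√Var(d) = 0.608182 / √0.1250000 = 0.608182 / 0.353553 = 1.720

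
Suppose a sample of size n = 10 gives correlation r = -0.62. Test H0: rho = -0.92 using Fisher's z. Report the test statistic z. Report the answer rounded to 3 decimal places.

z_r = atanh(-0.62) = -0.725005,  z_0 = atanh(-0.92) = -1.589027
SE = 1/√(n−3) = 1/√7 = 0.377964
z = (z_r − z_0)/SE = (-0.725005 − (-1.589027)) / 0.377964 = 0.864022 / 0.377964 = 2.286

2.286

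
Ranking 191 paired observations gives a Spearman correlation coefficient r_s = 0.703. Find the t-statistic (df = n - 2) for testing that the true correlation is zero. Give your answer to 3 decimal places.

1 − r_s² = 1 − 0.494209 = 0.505791;  √(1−r_s²) = 0.711190
√(n−2) = √189 = 13.747727
t = r_s·√(n−2)/√(1−r_s²) = 0.703 · 13.747727 / 0.711190 = 13.589

13.589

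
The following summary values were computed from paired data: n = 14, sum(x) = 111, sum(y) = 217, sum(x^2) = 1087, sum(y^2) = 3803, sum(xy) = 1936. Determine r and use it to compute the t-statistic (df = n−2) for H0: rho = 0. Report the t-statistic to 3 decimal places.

3.539

Numerator: nΣxy − (Σx)(Σy) = 14·1936 − (111)(217) = 3017
Denominator: √[(nΣx²−(Σx)²)(nΣy²−(Σy)²)]
  nΣx²−(Σx)² = 14·1087 − 12321 = 2897;  nΣy²−(Σy)² = 14·3803 − 47089 = 6153
  √(2897·6153) = √17825241 = 4221.9949
r = 3017 / 4221.9949 = 0.7146
t = r·√(n−2)/√(1−r²) = 0.7146·√12 / √(1−0.510653) = 2.475447 / 0.699533 = 3.539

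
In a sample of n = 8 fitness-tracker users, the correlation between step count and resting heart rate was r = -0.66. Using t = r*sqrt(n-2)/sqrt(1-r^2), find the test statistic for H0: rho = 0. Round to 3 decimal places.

-2.152

t = r·√(n−2) / √(1−r²) with r = -0.66, n = 8
  = -0.66·√6 / √(1 − 0.4356)
  = -0.66·2.449490 / 0.751266
  = -1.616663 / 0.751266 = -2.152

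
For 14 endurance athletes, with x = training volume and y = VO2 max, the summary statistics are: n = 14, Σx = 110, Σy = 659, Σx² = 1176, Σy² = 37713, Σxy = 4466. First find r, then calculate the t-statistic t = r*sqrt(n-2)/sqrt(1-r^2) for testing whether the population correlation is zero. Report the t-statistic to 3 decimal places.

-1.962

S_xy = nΣxy − ΣxΣy = 14·4466 − 110·659 = 62524 − 72490 = -9966
S_xx = nΣx² − (Σx)² = 14·1176 − 110² = 16464 − 12100 = 4364
S_yy = nΣy² − (Σy)² = 14·37713 − 659² = 527982 − 434281 = 93701
r = S_xy / √(S_xx·S_yy) = -9966 / √(4364·93701) = -9966 / √408911164 = -9966 / 20221.5520 = -0.4928
t = r·√(n−2)/√(1−r²) = -0.4928·√12 / √(1−0.242852) = -1.707109 / 0.870143 = -1.962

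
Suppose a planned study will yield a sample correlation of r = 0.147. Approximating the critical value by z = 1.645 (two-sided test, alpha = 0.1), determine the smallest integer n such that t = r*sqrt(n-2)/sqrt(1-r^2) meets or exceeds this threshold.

125

r√(n−2)/√(1−r²) ≥ 1.645  ⇔  n−2 ≥ (1.645)²·(1−r²)/r²
(1−r²)/r² = (1−0.021609)/0.021609 = 45.2770
n ≥ 2 + 2.706025·45.2770 = 2 + 122.5207 = 124.5207
⌈124.5207⌉ = 125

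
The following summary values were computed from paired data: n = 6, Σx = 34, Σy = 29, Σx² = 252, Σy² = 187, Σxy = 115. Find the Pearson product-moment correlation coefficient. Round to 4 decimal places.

S_xy = nΣxy − ΣxΣy = 6·115 − 34·29 = 690 − 986 = -296
S_xx = nΣx² − (Σx)² = 6·252 − 34² = 1512 − 1156 = 356
S_yy = nΣy² − (Σy)² = 6·187 − 29² = 1122 − 841 = 281
r = S_xy / √(S_xx·S_yy) = -296 / √(356·281) = -296 / √100036 = -296 / 316.2847 = -0.9359

-0.9359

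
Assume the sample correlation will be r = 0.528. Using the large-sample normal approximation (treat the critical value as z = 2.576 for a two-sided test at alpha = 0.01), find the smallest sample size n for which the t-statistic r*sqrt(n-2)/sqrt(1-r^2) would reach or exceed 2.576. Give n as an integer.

20

Need r·√(n−2)/√(1−r²) ≥ 2.576
√(n−2) ≥ 2.576·√(1−0.278784) / 0.528 = 2.576·0.849244 / 0.528 = 4.1433
n−2 ≥ 17.1669  ⇒  n ≥ 19.1669
Smallest integer n = 20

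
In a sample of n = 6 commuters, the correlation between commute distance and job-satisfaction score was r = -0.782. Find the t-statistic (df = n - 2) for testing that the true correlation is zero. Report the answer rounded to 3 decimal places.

t = r·√(n−2) / √(1−r²) with r = -0.782, n = 6
  = -0.782·√4 / √(1 − 0.611524)
  = -0.782·2.000000 / 0.623278
  = -1.564000 / 0.623278 = -2.509

-2.509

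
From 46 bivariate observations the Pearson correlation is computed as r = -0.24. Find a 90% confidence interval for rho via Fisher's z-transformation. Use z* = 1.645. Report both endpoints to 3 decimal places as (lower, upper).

Fisher z: z_r = atanh(r) = ½·ln((1+(-0.24))/(1−(-0.24))) = -0.244774
SE(z) = 1/√(n−3) = 1/√43 = 0.152499
90% ⇒ z* = 1.645; margin = 1.645·0.152499 = 0.250861
CI on z-scale: (-0.495635, 0.006087)
Back-transform: tanh(-0.495635) = -0.458677, tanh(0.006087) = 0.006087

(-0.459, 0.006)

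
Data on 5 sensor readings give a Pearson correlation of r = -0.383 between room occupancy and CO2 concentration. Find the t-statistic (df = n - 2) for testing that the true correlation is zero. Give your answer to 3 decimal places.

-0.718

t = r·√(n−2) / √(1−r²) with r = -0.383, n = 5
  = -0.383·√3 / √(1 − 0.146689)
  = -0.383·1.732051 / 0.923748
  = -0.663376 / 0.923748 = -0.718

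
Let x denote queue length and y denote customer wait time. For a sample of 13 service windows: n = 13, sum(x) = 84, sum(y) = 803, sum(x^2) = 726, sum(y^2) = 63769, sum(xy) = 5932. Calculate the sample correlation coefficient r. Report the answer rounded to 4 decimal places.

0.4614

Numerator: nΣxy − (Σx)(Σy) = 13·5932 − (84)(803) = 9664
Denominator: √[(nΣx²−(Σx)²)(nΣy²−(Σy)²)]
  nΣx²−(Σx)² = 13·726 − 7056 = 2382;  nΣy²−(Σy)² = 13·63769 − 644809 = 184188
  √(2382·184188) = √438735816 = 20946.0215
r = 9664 / 20946.0215 = 0.4614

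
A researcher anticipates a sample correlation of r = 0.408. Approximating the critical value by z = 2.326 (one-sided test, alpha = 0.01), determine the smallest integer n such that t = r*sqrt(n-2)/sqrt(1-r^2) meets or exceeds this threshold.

r√(n−2)/√(1−r²) ≥ 2.326  ⇔  n−2 ≥ (2.326)²·(1−r²)/r²
(1−r²)/r² = (1−0.166464)/0.166464 = 5.0073
n ≥ 2 + 5.410276·5.0073 = 2 + 27.0909 = 29.0909
⌈29.0909⌉ = 30

30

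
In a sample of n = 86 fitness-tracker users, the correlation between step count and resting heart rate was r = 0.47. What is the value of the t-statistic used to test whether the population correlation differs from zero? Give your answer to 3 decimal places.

1 − r² = 1 − 0.2209 = 0.7791;  √(1−r²) = 0.882666
√(n−2) = √84 = 9.165151
t = r·√(n−2)/√(1−r²) = 0.47 · 9.165151 / 0.882666 = 4.880

4.880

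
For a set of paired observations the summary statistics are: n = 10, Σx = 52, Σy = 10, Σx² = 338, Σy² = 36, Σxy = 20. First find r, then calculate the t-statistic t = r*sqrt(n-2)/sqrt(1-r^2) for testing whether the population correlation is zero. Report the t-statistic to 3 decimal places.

Numerator: nΣxy − (Σx)(Σy) = 10·20 − (52)(10) = -320
Denominator: √[(nΣx²−(Σx)²)(nΣy²−(Σy)²)]
  nΣx²−(Σx)² = 10·338 − 2704 = 676;  nΣy²−(Σy)² = 10·36 − 100 = 260
  √(676·260) = √175760 = 419.2374
r = -320 / 419.2374 = -0.7633
t = r·√(n−2)/√(1−r²) = -0.7633·√8 / √(1−0.582627) = -2.158938 / 0.646044 = -3.342

-3.342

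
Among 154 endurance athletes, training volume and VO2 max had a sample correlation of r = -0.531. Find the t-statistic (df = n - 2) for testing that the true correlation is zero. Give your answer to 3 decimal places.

1 − r² = 1 − 0.281961 = 0.718039;  √(1−r²) = 0.847372
√(n−2) = √152 = 12.328828
t = r·√(n−2)/√(1−r²) = -0.531 · 12.328828 / 0.847372 = -7.726

-7.726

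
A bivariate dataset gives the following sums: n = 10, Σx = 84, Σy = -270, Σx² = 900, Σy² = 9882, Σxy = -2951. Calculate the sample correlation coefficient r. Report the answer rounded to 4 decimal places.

Numerator: nΣxy − (Σx)(Σy) = 10·(-2951) − (84)(-270) = -6830
Denominator: √[(nΣx²−(Σx)²)(nΣy²−(Σy)²)]
  nΣx²−(Σx)² = 10·900 − 7056 = 1944;  nΣy²−(Σy)² = 10·9882 − 72900 = 25920
  √(1944·25920) = √50388480 = 7098.4843
r = -6830 / 7098.4843 = -0.9622

-0.9622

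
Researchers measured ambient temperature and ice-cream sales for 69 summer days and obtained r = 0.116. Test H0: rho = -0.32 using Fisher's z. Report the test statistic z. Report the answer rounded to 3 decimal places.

3.641

Fisher z: atanh(0.116) = 0.116525, atanh(-0.32) = -0.331647
z = (z_r − z_0)·√(n−3) = (0.116525 − (-0.331647))·√66 = 0.448172 · 8.124038 = 3.641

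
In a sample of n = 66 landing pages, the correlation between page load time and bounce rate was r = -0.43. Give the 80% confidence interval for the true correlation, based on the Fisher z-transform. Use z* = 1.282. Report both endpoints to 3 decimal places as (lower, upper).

(-0.552, -0.290)

z_r = atanh(-0.43) = -0.459897;  SE = 1/√(n−3) = 1/√63 = 0.125988
z-limits: -0.459897 ± 1.282·0.125988 = -0.459897 ± 0.161517 = [-0.621414, -0.298380]
ρ-limits: (tanh -0.621414, tanh -0.298380) = (-0.552, -0.290)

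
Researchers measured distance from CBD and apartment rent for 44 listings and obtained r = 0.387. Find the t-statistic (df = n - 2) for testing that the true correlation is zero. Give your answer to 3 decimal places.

2.720

t = r·√(n−2) / √(1−r²) with r = 0.387, n = 44
  = 0.387·√42 / √(1 − 0.149769)
  = 0.387·6.480741 / 0.922080
  = 2.508047 / 0.922080 = 2.720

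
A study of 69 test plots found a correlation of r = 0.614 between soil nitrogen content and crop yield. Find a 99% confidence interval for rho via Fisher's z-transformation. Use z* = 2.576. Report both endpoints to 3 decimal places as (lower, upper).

Fisher z: z_r = atanh(r) = ½·ln((1+0.614)/(1−0.614)) = 0.715317
SE(z) = 1/√(n−3) = 1/√66 = 0.123091
99% ⇒ z* = 2.576; margin = 2.576·0.123091 = 0.317082
CI on z-scale: (0.398235, 1.032399)
Back-transform: tanh(0.398235) = 0.378438, tanh(1.032399) = 0.774869

(0.378, 0.775)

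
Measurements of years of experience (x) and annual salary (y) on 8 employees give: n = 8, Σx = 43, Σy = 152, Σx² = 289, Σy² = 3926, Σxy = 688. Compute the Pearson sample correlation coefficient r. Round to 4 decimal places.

S_xy = nΣxy − ΣxΣy = 8·688 − 43·152 = 5504 − 6536 = -1032
S_xx = nΣx² − (Σx)² = 8·289 − 43² = 2312 − 1849 = 463
S_yy = nΣy² − (Σy)² = 8·3926 − 152² = 31408 − 23104 = 8304
r = S_xy / √(S_xx·S_yy) = -1032 / √(463·8304) = -1032 / √3844752 = -1032 / 1960.8039 = -0.5263

-0.5263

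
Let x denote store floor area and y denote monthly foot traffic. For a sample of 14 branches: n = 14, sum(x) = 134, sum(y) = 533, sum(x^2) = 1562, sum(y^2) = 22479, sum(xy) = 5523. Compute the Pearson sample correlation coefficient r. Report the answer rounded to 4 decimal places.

Numerator: nΣxy − (Σx)(Σy) = 14·5523 − (134)(533) = 5900
Denominator: √[(nΣx²−(Σx)²)(nΣy²−(Σy)²)]
  nΣx²−(Σx)² = 14·1562 − 17956 = 3912;  nΣy²−(Σy)² = 14·22479 − 284089 = 30617
  √(3912·30617) = √119773704 = 10944.1173
r = 5900 / 10944.1173 = 0.5391

0.5391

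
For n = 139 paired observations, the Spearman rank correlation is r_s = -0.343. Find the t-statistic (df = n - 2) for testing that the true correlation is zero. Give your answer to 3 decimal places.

-4.274

t = r_s·√(n−2) / √(1−r_s²) with r_s = -0.343, n = 139
  = -0.343·√137 / √(1 − 0.117649)
  = -0.343·11.704700 / 0.939335
  = -4.014712 / 0.939335 = -4.274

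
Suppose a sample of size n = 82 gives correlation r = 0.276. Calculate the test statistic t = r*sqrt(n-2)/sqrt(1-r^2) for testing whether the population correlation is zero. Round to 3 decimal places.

2.568

1 − r² = 1 − 0.076176 = 0.923824;  √(1−r²) = 0.961158
√(n−2) = √80 = 8.944272
t = r·√(n−2)/√(1−r²) = 0.276 · 8.944272 / 0.961158 = 2.568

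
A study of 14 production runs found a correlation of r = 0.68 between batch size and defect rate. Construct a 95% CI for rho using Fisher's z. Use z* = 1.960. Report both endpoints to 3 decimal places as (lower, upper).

z_r = atanh(0.68) = 0.829114;  SE = 1/√(n−3) = 1/√11 = 0.301511
z-limits: 0.829114 ± 1.960·0.301511 = 0.829114 ± 0.590962 = [0.238152, 1.420076]
ρ-limits: (tanh 0.238152, tanh 1.420076) = (0.234, 0.890)

(0.234, 0.890)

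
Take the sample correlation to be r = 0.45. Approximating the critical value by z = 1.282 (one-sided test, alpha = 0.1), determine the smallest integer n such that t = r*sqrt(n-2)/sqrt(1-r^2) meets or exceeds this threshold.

Need r·√(n−2)/√(1−r²) ≥ 1.282
√(n−2) ≥ 1.282·√(1−0.2025) / 0.45 = 1.282·0.893029 / 0.45 = 2.5441
n−2 ≥ 6.4724  ⇒  n ≥ 8.4724
Smallest integer n = 9

9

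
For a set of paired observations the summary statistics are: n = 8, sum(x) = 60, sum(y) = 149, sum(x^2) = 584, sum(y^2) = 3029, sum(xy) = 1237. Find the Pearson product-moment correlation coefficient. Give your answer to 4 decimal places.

0.6479

S_xy = nΣxy − ΣxΣy = 8·1237 − 60·149 = 9896 − 8940 = 956
S_xx = nΣx² − (Σx)² = 8·584 − 60² = 4672 − 3600 = 1072
S_yy = nΣy² − (Σy)² = 8·3029 − 149² = 24232 − 22201 = 2031
r = S_xy / √(S_xx·S_yy) = 956 / √(1072·2031) = 956 / √2177232 = 956 / 1475.5446 = 0.6479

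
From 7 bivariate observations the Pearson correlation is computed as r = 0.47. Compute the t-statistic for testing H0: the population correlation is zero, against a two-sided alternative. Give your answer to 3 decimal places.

1 − r² = 1 − 0.2209 = 0.7791;  √(1−r²) = 0.882666
√(n−2) = √5 = 2.236068
t = r·√(n−2)/√(1−r²) = 0.47 · 2.236068 / 0.882666 = 1.191

1.191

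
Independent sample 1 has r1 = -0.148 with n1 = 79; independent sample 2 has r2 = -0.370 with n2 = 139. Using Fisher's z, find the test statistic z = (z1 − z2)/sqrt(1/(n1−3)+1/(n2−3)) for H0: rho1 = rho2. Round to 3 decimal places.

z1 = atanh(-0.148) = -0.149095,  z2 = atanh(-0.370) = -0.388423
SE = √(1/(n1−3) + 1/(n2−3)) = √(1/76 + 1/136) = √(0.0131579 + 0.0073529) = √0.0205108 = 0.143216
z = (z1 − z2)/SE = (-0.149095 − (-0.388423)) / 0.143216 = 0.239328 / 0.143216 = 1.671

1.671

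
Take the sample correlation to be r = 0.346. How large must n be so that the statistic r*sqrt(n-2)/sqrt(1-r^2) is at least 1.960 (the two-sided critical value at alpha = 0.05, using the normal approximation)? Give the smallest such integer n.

Need r·√(n−2)/√(1−r²) ≥ 1.960
√(n−2) ≥ 1.960·√(1−0.119716) / 0.346 = 1.960·0.938235 / 0.346 = 5.3149
n−2 ≥ 28.2482  ⇒  n ≥ 30.2482
Smallest integer n = 31

31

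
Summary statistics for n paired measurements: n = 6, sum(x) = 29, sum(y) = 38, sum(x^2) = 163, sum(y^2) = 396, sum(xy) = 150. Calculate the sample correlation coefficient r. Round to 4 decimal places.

S_xy = nΣxy − ΣxΣy = 6·150 − 29·38 = 900 − 1102 = -202
S_xx = nΣx² − (Σx)² = 6·163 − 29² = 978 − 841 = 137
S_yy = nΣy² − (Σy)² = 6·396 − 38² = 2376 − 1444 = 932
r = S_xy / √(S_xx·S_yy) = -202 / √(137·932) = -202 / √127684 = -202 / 357.3290 = -0.5653

-0.5653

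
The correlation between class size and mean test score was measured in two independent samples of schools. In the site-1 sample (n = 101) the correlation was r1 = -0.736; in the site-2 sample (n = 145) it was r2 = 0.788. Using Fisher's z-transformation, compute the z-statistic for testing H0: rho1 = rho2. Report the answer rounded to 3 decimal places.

-15.289

Fisher z-transforms: z1 = atanh(-0.736) = -0.941695, z2 = atanh(0.788) = 1.066133; difference d = -2.007828
Var(d) = 1/98 + 1/142 = 0.0102041 + 0.0070423 = 0.0172464
z = d/√Var(d) = -2.007828 / √0.0172464 = -2.007828 / 0.131326 = -15.289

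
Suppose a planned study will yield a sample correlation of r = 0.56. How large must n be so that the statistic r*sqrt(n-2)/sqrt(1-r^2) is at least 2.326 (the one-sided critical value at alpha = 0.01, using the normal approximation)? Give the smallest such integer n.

r√(n−2)/√(1−r²) ≥ 2.326  ⇔  n−2 ≥ (2.326)²·(1−r²)/r²
(1−r²)/r² = (1−0.3136)/0.3136 = 2.1888
n ≥ 2 + 5.410276·2.1888 = 2 + 11.8420 = 13.8420
⌈13.8420⌉ = 14

14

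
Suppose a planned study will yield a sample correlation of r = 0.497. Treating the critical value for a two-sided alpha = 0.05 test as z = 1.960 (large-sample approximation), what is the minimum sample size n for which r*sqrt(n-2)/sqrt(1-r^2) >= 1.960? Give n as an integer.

Need r·√(n−2)/√(1−r²) ≥ 1.960
√(n−2) ≥ 1.960·√(1−0.247009) / 0.497 = 1.960·0.867751 / 0.497 = 3.4221
n−2 ≥ 11.7108  ⇒  n ≥ 13.7108
Smallest integer n = 14

14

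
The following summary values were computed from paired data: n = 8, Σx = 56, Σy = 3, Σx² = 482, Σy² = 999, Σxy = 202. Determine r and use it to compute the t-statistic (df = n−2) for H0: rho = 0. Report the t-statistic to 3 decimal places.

1.856

Numerator: nΣxy − (Σx)(Σy) = 8·202 − (56)(3) = 1448
Denominator: √[(nΣx²−(Σx)²)(nΣy²−(Σy)²)]
  nΣx²−(Σx)² = 8·482 − 3136 = 720;  nΣy²−(Σy)² = 8·999 − 9 = 7983
  √(720·7983) = √5747760 = 2397.4486
r = 1448 / 2397.4486 = 0.6040
t = r·√(n−2)/√(1−r²) = 0.6040·√6 / √(1−0.364816) = 1.479492 / 0.796984 = 1.856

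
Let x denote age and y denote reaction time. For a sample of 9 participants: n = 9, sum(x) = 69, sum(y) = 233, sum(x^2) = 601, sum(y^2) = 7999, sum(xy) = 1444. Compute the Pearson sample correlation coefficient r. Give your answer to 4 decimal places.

-0.9097

S_xy = nΣxy − ΣxΣy = 9·1444 − 69·233 = 12996 − 16077 = -3081
S_xx = nΣx² − (Σx)² = 9·601 − 69² = 5409 − 4761 = 648
S_yy = nΣy² − (Σy)² = 9·7999 − 233² = 71991 − 54289 = 17702
r = S_xy / √(S_xx·S_yy) = -3081 / √(648·17702) = -3081 / √11470896 = -3081 / 3386.8711 = -0.9097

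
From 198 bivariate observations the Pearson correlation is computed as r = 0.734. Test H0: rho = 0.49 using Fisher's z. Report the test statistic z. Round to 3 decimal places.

z_r = atanh(0.734) = 0.937345,  z_0 = atanh(0.49) = 0.536060
SE = 1/√(n−3) = 1/√195 = 0.071611
z = (z_r − z_0)/SE = (0.937345 − 0.536060) / 0.071611 = 0.401285 / 0.071611 = 5.604

5.604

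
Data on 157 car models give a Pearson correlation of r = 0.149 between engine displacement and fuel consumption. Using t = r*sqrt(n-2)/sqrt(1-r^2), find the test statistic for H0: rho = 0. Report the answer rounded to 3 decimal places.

t = r·√(n−2) / √(1−r²) with r = 0.149, n = 157
  = 0.149·√155 / √(1 − 0.022201)
  = 0.149·12.449900 / 0.988837
  = 1.855035 / 0.988837 = 1.876

1.876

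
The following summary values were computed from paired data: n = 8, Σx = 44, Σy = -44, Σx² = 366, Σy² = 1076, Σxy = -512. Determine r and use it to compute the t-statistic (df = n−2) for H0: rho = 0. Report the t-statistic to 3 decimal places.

-3.786

Numerator: nΣxy − (Σx)(Σy) = 8·(-512) − (44)(-44) = -2160
Denominator: √[(nΣx²−(Σx)²)(nΣy²−(Σy)²)]
  nΣx²−(Σx)² = 8·366 − 1936 = 992;  nΣy²−(Σy)² = 8·1076 − 1936 = 6672
  √(992·6672) = √6618624 = 2572.6687
r = -2160 / 2572.6687 = -0.8396
t = r·√(n−2)/√(1−r²) = -0.8396·√6 / √(1−0.704928) = -2.056592 / 0.543205 = -3.786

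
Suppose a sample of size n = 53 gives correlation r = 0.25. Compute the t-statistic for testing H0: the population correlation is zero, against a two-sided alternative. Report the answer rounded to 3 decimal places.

t = r·√(n−2) / √(1−r²) with r = 0.25, n = 53
  = 0.25·√51 / √(1 − 0.0625)
  = 0.25·7.141428 / 0.968246
  = 1.785357 / 0.968246 = 1.844

1.844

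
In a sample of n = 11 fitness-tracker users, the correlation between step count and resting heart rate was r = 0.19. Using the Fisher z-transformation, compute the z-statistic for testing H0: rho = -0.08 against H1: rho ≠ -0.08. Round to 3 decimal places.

0.771

z_r = atanh(0.19) = 0.192337,  z_0 = atanh(-0.08) = -0.080171
SE = 1/√(n−3) = 1/√8 = 0.353553
z = (z_r − z_0)/SE = (0.192337 − (-0.080171)) / 0.353553 = 0.272508 / 0.353553 = 0.771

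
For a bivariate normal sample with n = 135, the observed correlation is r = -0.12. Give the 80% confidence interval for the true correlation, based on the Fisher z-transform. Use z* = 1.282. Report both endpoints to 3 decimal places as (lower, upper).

z_r = atanh(-0.12) = -0.120581;  SE = 1/√(n−3) = 1/√132 = 0.087039
z-limits: -0.120581 ± 1.282·0.087039 = -0.120581 ± 0.111584 = [-0.232165, -0.008997]
ρ-limits: (tanh -0.232165, tanh -0.008997) = (-0.228, -0.009)

(-0.228, -0.009)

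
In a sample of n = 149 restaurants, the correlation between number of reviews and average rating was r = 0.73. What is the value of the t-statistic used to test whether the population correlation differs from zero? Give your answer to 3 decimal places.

12.950

1 − r² = 1 − 0.5329 = 0.4671;  √(1−r²) = 0.683447
√(n−2) = √147 = 12.124356
t = r·√(n−2)/√(1−r²) = 0.73 · 12.124356 / 0.683447 = 12.950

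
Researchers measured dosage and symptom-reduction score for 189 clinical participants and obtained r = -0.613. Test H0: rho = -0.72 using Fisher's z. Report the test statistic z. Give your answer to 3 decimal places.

2.645

z_r = atanh(-0.613) = -0.713713,  z_0 = atanh(-0.72) = -0.907645
SE = 1/√(n−3) = 1/√186 = 0.073324
z = (z_r − z_0)/SE = (-0.713713 − (-0.907645)) / 0.073324 = 0.193932 / 0.073324 = 2.645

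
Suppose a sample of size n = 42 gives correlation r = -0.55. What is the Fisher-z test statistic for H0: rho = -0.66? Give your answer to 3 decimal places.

1.089

z_r = atanh(-0.55) = -0.618381,  z_0 = atanh(-0.66) = -0.792814
SE = 1/√(n−3) = 1/√39 = 0.160128
z = (z_r − z_0)/SE = (-0.618381 − (-0.792814)) / 0.160128 = 0.174433 / 0.160128 = 1.089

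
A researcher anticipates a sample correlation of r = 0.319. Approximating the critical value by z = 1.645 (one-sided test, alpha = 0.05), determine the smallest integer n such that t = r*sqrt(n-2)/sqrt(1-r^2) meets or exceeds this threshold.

Need r·√(n−2)/√(1−r²) ≥ 1.645
√(n−2) ≥ 1.645·√(1−0.101761) / 0.319 = 1.645·0.947755 / 0.319 = 4.8873
n−2 ≥ 23.8857  ⇒  n ≥ 25.8857
Smallest integer n = 26

26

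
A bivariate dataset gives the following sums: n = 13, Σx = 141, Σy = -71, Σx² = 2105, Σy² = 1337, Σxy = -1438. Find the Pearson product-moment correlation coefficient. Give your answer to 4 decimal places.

-0.9035

S_xy = nΣxy − ΣxΣy = 13·(-1438) − 141·(-71) = -18694 − (-10011) = -8683
S_xx = nΣx² − (Σx)² = 13·2105 − 141² = 27365 − 19881 = 7484
S_yy = nΣy² − (Σy)² = 13·1337 − (-71)² = 17381 − 5041 = 12340
r = S_xy / √(S_xx·S_yy) = -8683 / √(7484·12340) = -8683 / √92352560 = -8683 / 9610.0239 = -0.9035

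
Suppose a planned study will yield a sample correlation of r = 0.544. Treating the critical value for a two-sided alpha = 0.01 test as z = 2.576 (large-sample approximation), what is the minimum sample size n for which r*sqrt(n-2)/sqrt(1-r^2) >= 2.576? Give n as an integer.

18

Need r·√(n−2)/√(1−r²) ≥ 2.576
√(n−2) ≥ 2.576·√(1−0.295936) / 0.544 = 2.576·0.839085 / 0.544 = 3.9733
n−2 ≥ 15.7871  ⇒  n ≥ 17.7871
Smallest integer n = 18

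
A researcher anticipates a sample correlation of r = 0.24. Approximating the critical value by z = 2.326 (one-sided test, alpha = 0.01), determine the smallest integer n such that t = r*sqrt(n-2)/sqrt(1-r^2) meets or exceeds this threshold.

91

r√(n−2)/√(1−r²) ≥ 2.326  ⇔  n−2 ≥ (2.326)²·(1−r²)/r²
(1−r²)/r² = (1−0.0576)/0.0576 = 16.3611
n ≥ 2 + 5.410276·16.3611 = 2 + 88.5181 = 90.5181
⌈90.5181⌉ = 91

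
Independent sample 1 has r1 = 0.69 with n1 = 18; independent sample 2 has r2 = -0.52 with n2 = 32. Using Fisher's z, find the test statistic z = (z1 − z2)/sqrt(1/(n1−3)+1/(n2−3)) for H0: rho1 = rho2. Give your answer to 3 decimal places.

Fisher z-transforms: z1 = atanh(0.69) = 0.847956, z2 = atanh(-0.52) = -0.576340; difference d = 1.424296
Var(d) = 1/15 + 1/29 = 0.0666667 + 0.0344828 = 0.1011495
z = d/√Var(d) = 1.424296 / √0.1011495 = 1.424296 / 0.318040 = 4.478

4.478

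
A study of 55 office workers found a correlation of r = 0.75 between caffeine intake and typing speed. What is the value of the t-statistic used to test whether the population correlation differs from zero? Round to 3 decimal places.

t = r·√(n−2) / √(1−r²) with r = 0.75, n = 55
  = 0.75·√53 / √(1 − 0.5625)
  = 0.75·7.280110 / 0.661438
  = 5.460082 / 0.661438 = 8.255

8.255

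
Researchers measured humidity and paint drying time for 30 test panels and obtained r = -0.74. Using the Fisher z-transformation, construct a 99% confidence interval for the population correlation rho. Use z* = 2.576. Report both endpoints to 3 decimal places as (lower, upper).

(-0.895, -0.426)

Fisher z: z_r = atanh(r) = ½·ln((1+(-0.74))/(1−(-0.74))) = -0.950479
SE(z) = 1/√(n−3) = 1/√27 = 0.192450
99% ⇒ z* = 2.576; margin = 2.576·0.192450 = 0.495751
CI on z-scale: (-1.446230, -0.454728)
Back-transform: tanh(-1.446230) = -0.894945, tanh(-0.454728) = -0.425778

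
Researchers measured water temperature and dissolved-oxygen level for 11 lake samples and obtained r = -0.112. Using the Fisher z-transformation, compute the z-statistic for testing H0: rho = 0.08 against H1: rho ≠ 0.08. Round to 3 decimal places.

Fisher z: atanh(-0.112) = -0.112472, atanh(0.08) = 0.080171
z = (z_r − z_0)·√(n−3) = (-0.112472 − 0.080171)·√8 = -0.192643 · 2.828427 = -0.545

-0.545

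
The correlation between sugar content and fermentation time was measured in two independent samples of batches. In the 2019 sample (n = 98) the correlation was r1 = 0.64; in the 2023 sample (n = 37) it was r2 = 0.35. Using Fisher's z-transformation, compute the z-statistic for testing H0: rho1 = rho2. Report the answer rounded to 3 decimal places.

1.965

Fisher z-transforms: z1 = atanh(0.64) = 0.758174, z2 = atanh(0.35) = 0.365444; difference d = 0.392730
Var(d) = 1/95 + 1/34 = 0.0105263 + 0.0294118 = 0.0399381
z = d/√Var(d) = 0.392730 / √0.0399381 = 0.392730 / 0.199845 = 1.965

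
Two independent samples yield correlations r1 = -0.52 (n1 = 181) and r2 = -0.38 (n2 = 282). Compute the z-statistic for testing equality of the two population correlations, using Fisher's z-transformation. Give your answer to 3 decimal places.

-1.838

Fisher z-transforms: z1 = atanh(-0.52) = -0.576340, z2 = atanh(-0.38) = -0.400060; difference d = -0.176280
Var(d) = 1/178 + 1/279 = 0.0056180 + 0.0035842 = 0.0092022
z = d/√Var(d) = -0.176280 / √0.0092022 = -0.176280 / 0.095928 = -1.838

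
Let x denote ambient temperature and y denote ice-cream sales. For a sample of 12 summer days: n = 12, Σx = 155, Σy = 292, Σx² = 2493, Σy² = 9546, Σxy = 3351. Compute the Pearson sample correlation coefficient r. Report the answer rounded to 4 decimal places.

S_xy = nΣxy − ΣxΣy = 12·3351 − 155·292 = 40212 − 45260 = -5048
S_xx = nΣx² − (Σx)² = 12·2493 − 155² = 29916 − 24025 = 5891
S_yy = nΣy² − (Σy)² = 12·9546 − 292² = 114552 − 85264 = 29288
r = S_xy / √(S_xx·S_yy) = -5048 / √(5891·29288) = -5048 / √172535608 = -5048 / 13135.2810 = -0.3843

-0.3843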